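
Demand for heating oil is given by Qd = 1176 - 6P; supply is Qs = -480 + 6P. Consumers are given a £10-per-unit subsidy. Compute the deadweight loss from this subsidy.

Pre-subsidy: 1176 - 6P = -480 + 6P gives P* = 138, Q* = 348.
With the rebate, buyers effectively pay Pb = Ps − 10, where Ps is the price sellers receive.
Demand in terms of Ps becomes Qd = 1176 − 6(Ps − 10) = 1236 - 6Ps. Setting this equal to supply: 1236 - 6Ps = -480 + 6Ps, so Ps = 143.
Buyers pay Pb = 143 − 10 = 133; Q' = -480 + 6·143 = 378.
The subsidy expands output by 378 − 348 = 30 past the efficient level; on those units the gap between marginal cost and willingness to pay runs from 0 up to 10.
DWL = ½ × 10 × 30 = 150.

Deadweight loss = £150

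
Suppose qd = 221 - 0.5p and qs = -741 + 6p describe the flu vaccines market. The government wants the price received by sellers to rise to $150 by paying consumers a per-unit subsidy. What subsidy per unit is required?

At a seller price of 150, quantity supplied is -741 + 6·150 = 159.
Buyers absorb 159 only when they pay pb with 221 − 0.5·pb = 159, i.e. pb = 124.
s = ps − pb = 150 − 124 = 26.

Required subsidy s = $26 per unit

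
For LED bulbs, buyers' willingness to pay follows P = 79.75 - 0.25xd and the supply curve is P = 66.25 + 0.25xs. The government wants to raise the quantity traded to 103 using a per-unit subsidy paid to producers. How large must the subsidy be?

At x = 103, from the demand curve buyers pay Pb = 79.75 − 0.25·103 = 54; from the supply curve sellers need Ps = 66.25 + 0.25·103 = 92.
The subsidy must fill the gap: s = Ps − Pb = 92 − 54 = 38.

Required subsidy s = 38 per unit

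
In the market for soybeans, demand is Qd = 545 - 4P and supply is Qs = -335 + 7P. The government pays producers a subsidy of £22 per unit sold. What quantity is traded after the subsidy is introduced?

Pre-subsidy: 545 - 4P = -335 + 7P gives P* = 80, Q* = 225.
With the subsidy, sellers receive Ps = Pb + 22 for each unit, where Pb is the price buyers pay.
Supply in terms of Pb becomes Qs = -335 + 7(Pb + 22) = -181 + 7Pb. Setting this equal to demand: 545 - 4Pb = -181 + 7Pb, so Pb = 66.
Sellers receive Ps = 66 + 22 = 88; Q' = 545 − 4·66 = 281.

Q' = 281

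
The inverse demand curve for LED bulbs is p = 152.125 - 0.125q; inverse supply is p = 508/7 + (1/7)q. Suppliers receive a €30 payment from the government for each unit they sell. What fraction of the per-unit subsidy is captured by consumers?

Pre-subsidy: 152.125 - 0.125q = 508/7 + (1/7)q gives q* = 297 and p* = 115.
With the subsidy, sellers receive ps = pb + 30 for each unit, where pb is the price buyers pay.
On the curves, pb = 152.125 - 0.125q and ps = 508/7 + (1/7)q; the wedge ps − pb = 30 gives 508/7 + (1/7)q − (152.125 - 0.125q) = 30, so q' = 409.
Then pb = 152.125 − 0.125·409 = 101 and ps = 508/7 + (1/7)·409 = 131.
Buyers' price falls by p* − pb = 115 − 101 = 14; sellers' price rises by ps − p* = 131 − 115 = 16.
So consumers capture 14/30 = 7/15 of each unit of subsidy.

Consumer share = 7/15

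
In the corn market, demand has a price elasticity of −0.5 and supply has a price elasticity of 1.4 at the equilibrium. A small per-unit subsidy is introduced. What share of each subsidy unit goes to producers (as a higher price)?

For a small subsidy around the equilibrium, the benefit split depends on the relative slopes, which at a point are proportional to the elasticities.
Buyer share = εs/(εs + |εd|) = 1.4/(1.4 + 0.5) = 14/19; seller share = |εd|/(εs + |εd|) = 5/19.
So producers capture 5/19 of the subsidy.

Producer share = 5/19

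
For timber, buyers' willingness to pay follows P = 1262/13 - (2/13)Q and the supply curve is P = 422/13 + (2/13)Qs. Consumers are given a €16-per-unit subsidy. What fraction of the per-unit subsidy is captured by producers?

Pre-subsidy: 1262/13 - (2/13)Q = 422/13 + (2/13)Q gives Q* = 210 and P* = 842/13.
With the rebate, buyers effectively pay Pb = Ps − 16, where Ps is the price sellers receive.
On the curves, Pb = 1262/13 - (2/13)Q and Ps = 422/13 + (2/13)Q; the wedge Ps − Pb = 16 gives 422/13 + (2/13)Q − (1262/13 - (2/13)Q) = 16, so Q' = 262.
Then Pb = 1262/13 − (2/13)·262 = 738/13 and Ps = 422/13 + (2/13)·262 = 946/13.
Buyers' price falls by P* − Pb = 842/13 − 738/13 = 8; sellers' price rises by Ps − P* = 946/13 − 842/13 = 8.
So producers capture 8/16 = 0.5 of each unit of subsidy.

Producer share = 0.5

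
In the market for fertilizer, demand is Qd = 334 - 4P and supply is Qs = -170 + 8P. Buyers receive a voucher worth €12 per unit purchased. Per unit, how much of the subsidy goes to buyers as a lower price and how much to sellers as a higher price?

Buyers gain €8 per unit; sellers gain €4 per unit

Pre-subsidy: 334 - 4P = -170 + 8P gives P* = 42, Q* = 166.
With the rebate, buyers effectively pay Pb = Ps − 12, where Ps is the price sellers receive.
Demand in terms of Ps becomes Qd = 334 − 4(Ps − 12) = 382 - 4Ps. Setting this equal to supply: 382 - 4Ps = -170 + 8Ps, so Ps = 46.
Buyers pay Pb = 46 − 12 = 34; Q' = -170 + 8·46 = 198.
Buyers' price falls by P* − Pb = 42 − 34 = 8; sellers' price rises by Ps − P* = 46 − 42 = 4.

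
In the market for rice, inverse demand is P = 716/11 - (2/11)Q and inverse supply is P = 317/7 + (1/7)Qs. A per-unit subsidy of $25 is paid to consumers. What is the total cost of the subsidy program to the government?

Government cost = $3450

Pre-subsidy: 716/11 - (2/11)Q = 317/7 + (1/7)Q gives Q* = 61 and P* = 54.
With the rebate, buyers effectively pay Pb = Ps − 25, where Ps is the price sellers receive.
On the curves, Pb = 716/11 - (2/11)Q and Ps = 317/7 + (1/7)Q; the wedge Ps − Pb = 25 gives 317/7 + (1/7)Q − (716/11 - (2/11)Q) = 25, so Q' = 138.
Then Pb = 716/11 − (2/11)·138 = 40 and Ps = 317/7 + (1/7)·138 = 65.
Government outlay = subsidy × quantity = 25 × 138 = 3450.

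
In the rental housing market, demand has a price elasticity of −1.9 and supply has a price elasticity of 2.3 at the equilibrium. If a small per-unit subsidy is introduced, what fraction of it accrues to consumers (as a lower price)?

For a small subsidy around the equilibrium, the benefit split depends on the relative slopes, which at a point are proportional to the elasticities.
Buyer share = εs/(εs + |εd|) = 2.3/(2.3 + 1.9) = 23/42; seller share = |εd|/(εs + |εd|) = 19/42.

Consumer share = 23/42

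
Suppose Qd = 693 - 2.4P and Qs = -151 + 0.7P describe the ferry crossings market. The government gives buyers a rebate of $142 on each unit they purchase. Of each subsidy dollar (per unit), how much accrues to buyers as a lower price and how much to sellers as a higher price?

Buyers gain 994/31 per unit; sellers gain 3408/31 per unit

Pre-subsidy: 693 - 2.4P = -151 + 0.7P gives P* = 8440/31, Q* = 1227/31.
With the rebate, buyers effectively pay Pb = Ps − 142, where Ps is the price sellers receive.
Demand in terms of Ps becomes Qd = 693 − 2.4(Ps − 142) = 1033.8 - 2.4Ps. Setting this equal to supply: 1033.8 - 2.4Ps = -151 + 0.7Ps, so Ps = 11848/31.
Buyers pay Pb = 11848/31 − 142 = 7446/31; Q' = -151 + 0.7·(11848/31) = 18063/155.
Buyers' price falls by P* − Pb = 8440/31 − 7446/31 = 994/31; sellers' price rises by Ps − P* = 11848/31 − 8440/31 = 3408/31.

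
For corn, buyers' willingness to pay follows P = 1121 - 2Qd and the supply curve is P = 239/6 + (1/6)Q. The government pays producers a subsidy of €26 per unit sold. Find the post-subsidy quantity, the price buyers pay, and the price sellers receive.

Q' = 511; buyers pay €99; sellers receive €125

Pre-subsidy: 1121 - 2Q = 239/6 + (1/6)Q gives Q* = 499 and P* = 123.
With the subsidy, sellers receive Ps = Pb + 26 for each unit, where Pb is the price buyers pay.
On the curves, Pb = 1121 - 2Q and Ps = 239/6 + (1/6)Q; the wedge Ps − Pb = 26 gives 239/6 + (1/6)Q − (1121 - 2Q) = 26, so Q' = 511.
Then Pb = 1121 − 2·511 = 99 and Ps = 239/6 + (1/6)·511 = 125.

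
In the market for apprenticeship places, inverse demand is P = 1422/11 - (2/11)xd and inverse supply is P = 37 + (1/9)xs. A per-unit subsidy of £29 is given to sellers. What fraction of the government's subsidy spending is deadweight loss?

Pre-subsidy: 1422/11 - (2/11)x = 37 + (1/9)x gives x* = 315 and P* = 72.
With the subsidy, sellers receive Ps = Pb + 29 for each unit, where Pb is the price buyers pay.
On the curves, Pb = 1422/11 - (2/11)x and Ps = 37 + (1/9)x; the wedge Ps − Pb = 29 gives 37 + (1/9)x − (1422/11 - (2/11)x) = 29, so x' = 414.
Then Pb = 1422/11 − (2/11)·414 = 54 and Ps = 37 + (1/9)·414 = 83.
ΔCS = ½(315 + 414)(72 − 54) = 6561; ΔPS = ½(315 + 414)(83 − 72) = 4009.5.
Government spending = 29 × 414 = 12006.
DWL = ½ × 29 × (414 − 315) = 1435.5; fraction = 1435.5 / 12006 = 11/92.

DWL / government spending = 11/92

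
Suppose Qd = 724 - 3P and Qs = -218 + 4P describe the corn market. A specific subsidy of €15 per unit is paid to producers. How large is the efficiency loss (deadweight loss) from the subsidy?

Deadweight loss = 1350/7

Pre-subsidy: 724 - 3P = -218 + 4P gives P* = 942/7, Q* = 2242/7.
With the subsidy, sellers receive Ps = Pb + 15 for each unit, where Pb is the price buyers pay.
Supply in terms of Pb becomes Qs = -218 + 4(Pb + 15) = -158 + 4Pb. Setting this equal to demand: 724 - 3Pb = -158 + 4Pb, so Pb = 126.
Sellers receive Ps = 126 + 15 = 141; Q' = 724 − 3·126 = 346.
The subsidy expands output by 346 − 2242/7 = 180/7 past the efficient level; on those units the gap between marginal cost and willingness to pay runs from 0 up to 15.
DWL = ½ × 15 × 180/7 = 1350/7.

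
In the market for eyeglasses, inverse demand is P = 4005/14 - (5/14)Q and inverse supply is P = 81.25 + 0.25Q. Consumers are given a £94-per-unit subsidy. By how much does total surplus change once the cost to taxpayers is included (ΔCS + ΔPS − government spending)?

Pre-subsidy: 4005/14 - (5/14)Q = 81.25 + 0.25Q gives Q* = 5735/17 and P* = 2815/17.
With the rebate, buyers effectively pay Pb = Ps − 94, where Ps is the price sellers receive.
On the curves, Pb = 4005/14 - (5/14)Q and Ps = 81.25 + 0.25Q; the wedge Ps − Pb = 94 gives 81.25 + 0.25Q − (4005/14 - (5/14)Q) = 94, so Q' = 8367/17.
Then Pb = 4005/14 − (5/14)·(8367/17) = 1875/17 and Ps = 81.25 + 0.25·(8367/17) = 3473/17.
ΔCS = ½(5735/17 + 8367/17)(2815/17 − 1875/17) = 6627940/289; ΔPS = ½(5735/17 + 8367/17)(3473/17 − 2815/17) = 4639558/289.
Government spending = 94 × 8367/17 = 786498/17.
Net change = 6627940/289 + 4639558/289 − 786498/17 = -123704/17. The loss equals the DWL triangle ½·94·2632/17.

Net change in total surplus = -123704/17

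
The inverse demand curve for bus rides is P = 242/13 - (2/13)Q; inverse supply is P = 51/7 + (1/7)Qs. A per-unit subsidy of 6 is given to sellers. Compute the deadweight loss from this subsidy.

Pre-subsidy: 242/13 - (2/13)Q = 51/7 + (1/7)Q gives Q* = 1031/27 and P* = 344/27.
With the subsidy, sellers receive Ps = Pb + 6 for each unit, where Pb is the price buyers pay.
On the curves, Pb = 242/13 - (2/13)Q and Ps = 51/7 + (1/7)Q; the wedge Ps − Pb = 6 gives 51/7 + (1/7)Q − (242/13 - (2/13)Q) = 6, so Q' = 1577/27.
Then Pb = 242/13 − (2/13)·(1577/27) = 260/27 and Ps = 51/7 + (1/7)·(1577/27) = 422/27.
The subsidy expands output by 1577/27 − 1031/27 = 182/9 past the efficient level; on those units the gap between marginal cost and willingness to pay runs from 0 up to 6.
DWL = ½ × 6 × 182/9 = 182/3.

Deadweight loss = 182/3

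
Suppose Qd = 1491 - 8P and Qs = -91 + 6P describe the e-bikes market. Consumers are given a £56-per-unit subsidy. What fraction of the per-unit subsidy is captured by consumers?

Consumer share = 3/7

Pre-subsidy: 1491 - 8P = -91 + 6P gives P* = 113, Q* = 587.
With the rebate, buyers effectively pay Pb = Ps − 56, where Ps is the price sellers receive.
Demand in terms of Ps becomes Qd = 1491 − 8(Ps − 56) = 1939 - 8Ps. Setting this equal to supply: 1939 - 8Ps = -91 + 6Ps, so Ps = 145.
Buyers pay Pb = 145 − 56 = 89; Q' = -91 + 6·145 = 779.
Buyers' price falls by P* − Pb = 113 − 89 = 24; sellers' price rises by Ps − P* = 145 − 113 = 32.
So consumers capture 24/56 = 3/7 of each unit of subsidy.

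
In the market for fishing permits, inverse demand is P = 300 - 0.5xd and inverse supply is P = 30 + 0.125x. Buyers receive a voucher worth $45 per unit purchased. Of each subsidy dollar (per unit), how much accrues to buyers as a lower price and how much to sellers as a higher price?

Pre-subsidy: 300 - 0.5x = 30 + 0.125x gives x* = 432 and P* = 84.
With the rebate, buyers effectively pay Pb = Ps − 45, where Ps is the price sellers receive.
On the curves, Pb = 300 - 0.5x and Ps = 30 + 0.125x; the wedge Ps − Pb = 45 gives 30 + 0.125x − (300 - 0.5x) = 45, so x' = 504.
Then Pb = 300 − 0.5·504 = 48 and Ps = 30 + 0.125·504 = 93.
Buyers' price falls by P* − Pb = 84 − 48 = 36; sellers' price rises by Ps − P* = 93 − 84 = 9.

Buyers gain $36 per unit; sellers gain $9 per unit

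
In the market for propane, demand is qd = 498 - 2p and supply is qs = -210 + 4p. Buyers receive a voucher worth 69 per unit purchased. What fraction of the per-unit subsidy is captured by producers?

Producer share = 1/3

Pre-subsidy: 498 - 2p = -210 + 4p gives p* = 118, q* = 262.
With the rebate, buyers effectively pay pb = ps − 69, where ps is the price sellers receive.
Demand in terms of ps becomes qd = 498 − 2(ps − 69) = 636 - 2ps. Setting this equal to supply: 636 - 2ps = -210 + 4ps, so ps = 141.
Buyers pay pb = 141 − 69 = 72; q' = -210 + 4·141 = 354.
Buyers' price falls by p* − pb = 118 − 72 = 46; sellers' price rises by ps − p* = 141 − 118 = 23.
So producers capture 23/69 = 1/3 of each unit of subsidy.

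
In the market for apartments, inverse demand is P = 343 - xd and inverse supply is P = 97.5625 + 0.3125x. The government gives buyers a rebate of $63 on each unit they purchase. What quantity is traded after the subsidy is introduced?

x' = 235

Pre-subsidy: 343 - x = 97.5625 + 0.3125x gives x* = 187 and P* = 156.
With the rebate, buyers effectively pay Pb = Ps − 63, where Ps is the price sellers receive.
On the curves, Pb = 343 - x and Ps = 97.5625 + 0.3125x; the wedge Ps − Pb = 63 gives 97.5625 + 0.3125x − (343 - x) = 63, so x' = 235.
Then Pb = 343 − 1·235 = 108 and Ps = 97.5625 + 0.3125·235 = 171.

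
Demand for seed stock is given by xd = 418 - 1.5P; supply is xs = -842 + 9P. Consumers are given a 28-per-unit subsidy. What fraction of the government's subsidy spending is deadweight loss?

Pre-subsidy: 418 - 1.5P = -842 + 9P gives P* = 120, x* = 238.
With the rebate, buyers effectively pay Pb = Ps − 28, where Ps is the price sellers receive.
Demand in terms of Ps becomes xd = 418 − 1.5(Ps − 28) = 460 - 1.5Ps. Setting this equal to supply: 460 - 1.5Ps = -842 + 9Ps, so Ps = 124.
Buyers pay Pb = 124 − 28 = 96; x' = -842 + 9·124 = 274.
ΔCS = ½(238 + 274)(120 − 96) = 6144; ΔPS = ½(238 + 274)(124 − 120) = 1024.
Government spending = 28 × 274 = 7672.
DWL = ½ × 28 × (274 − 238) = 504; fraction = 504 / 7672 = 9/137.

DWL / government spending = 9/137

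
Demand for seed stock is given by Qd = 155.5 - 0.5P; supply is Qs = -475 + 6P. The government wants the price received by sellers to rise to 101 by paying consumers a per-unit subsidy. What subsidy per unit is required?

At a seller price of 101, quantity supplied is -475 + 6·101 = 131.
Buyers absorb 131 only when they pay Pb with 155.5 − 0.5·Pb = 131, i.e. Pb = 49.
s = Ps − Pb = 101 − 49 = 52.

Required subsidy s = 52 per unit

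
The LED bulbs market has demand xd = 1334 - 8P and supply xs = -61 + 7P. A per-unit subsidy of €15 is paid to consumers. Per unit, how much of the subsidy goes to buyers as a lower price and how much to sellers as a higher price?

Buyers gain €7 per unit; sellers gain €8 per unit

Pre-subsidy: 1334 - 8P = -61 + 7P gives P* = 93, x* = 590.
With the rebate, buyers effectively pay Pb = Ps − 15, where Ps is the price sellers receive.
Demand in terms of Ps becomes xd = 1334 − 8(Ps − 15) = 1454 - 8Ps. Setting this equal to supply: 1454 - 8Ps = -61 + 7Ps, so Ps = 101.
Buyers pay Pb = 101 − 15 = 86; x' = -61 + 7·101 = 646.
Buyers' price falls by P* − Pb = 93 − 86 = 7; sellers' price rises by Ps − P* = 101 − 93 = 8.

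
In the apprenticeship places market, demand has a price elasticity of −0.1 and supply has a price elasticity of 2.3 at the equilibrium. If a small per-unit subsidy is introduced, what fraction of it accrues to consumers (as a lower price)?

For a small subsidy around the equilibrium, the benefit split depends on the relative slopes, which at a point are proportional to the elasticities.
Buyer share = εs/(εs + |εd|) = 2.3/(2.3 + 0.1) = 23/24; seller share = |εd|/(εs + |εd|) = 1/24.

Consumer share = 23/24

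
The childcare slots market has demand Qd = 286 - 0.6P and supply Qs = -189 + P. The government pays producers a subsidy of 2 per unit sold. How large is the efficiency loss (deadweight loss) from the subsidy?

Pre-subsidy: 286 - 0.6P = -189 + P gives P* = 296.875, Q* = 107.875.
With the subsidy, sellers receive Ps = Pb + 2 for each unit, where Pb is the price buyers pay.
Supply in terms of Pb becomes Qs = -189 + 1(Pb + 2) = -187 + Pb. Setting this equal to demand: 286 - 0.6Pb = -187 + Pb, so Pb = 295.625.
Sellers receive Ps = 295.625 + 2 = 297.625; Q' = 286 − 0.6·295.625 = 108.625.
The subsidy expands output by 108.625 − 107.875 = 0.75 past the efficient level; on those units the gap between marginal cost and willingness to pay runs from 0 up to 2.
DWL = ½ × 2 × 0.75 = 0.75.

Deadweight loss = 0.75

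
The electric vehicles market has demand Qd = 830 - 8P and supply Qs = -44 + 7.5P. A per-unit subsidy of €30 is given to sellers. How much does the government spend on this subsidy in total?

Pre-subsidy: 830 - 8P = -44 + 7.5P gives P* = 1748/31, Q* = 11746/31.
With the subsidy, sellers receive Ps = Pb + 30 for each unit, where Pb is the price buyers pay.
Supply in terms of Pb becomes Qs = -44 + 7.5(Pb + 30) = 181 + 7.5Pb. Setting this equal to demand: 830 - 8Pb = 181 + 7.5Pb, so Pb = 1298/31.
Sellers receive Ps = 1298/31 + 30 = 2228/31; Q' = 830 − 8·(1298/31) = 15346/31.
Government outlay = subsidy × quantity = 30 × 15346/31 = 460380/31.

Government cost = 460380/31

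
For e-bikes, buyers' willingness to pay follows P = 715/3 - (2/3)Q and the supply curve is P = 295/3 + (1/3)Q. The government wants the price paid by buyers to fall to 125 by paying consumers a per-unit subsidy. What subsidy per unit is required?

Required subsidy s = 30 per unit

At a buyer price of 125, quantity demanded is 357.5 − 1.5·125 = 170.
Sellers supply 170 only when they receive Ps = 295/3 + (1/3)·170 = 155.
s = Ps − Pb = 155 − 125 = 30.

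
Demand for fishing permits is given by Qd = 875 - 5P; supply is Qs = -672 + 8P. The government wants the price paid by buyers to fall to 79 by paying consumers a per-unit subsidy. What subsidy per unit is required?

At a buyer price of 79, quantity demanded is 875 − 5·79 = 480.
Sellers supply 480 only when they receive Ps with -672 + 8·Ps = 480, i.e. Ps = 144.
s = Ps − Pb = 144 − 79 = 65.

Required subsidy s = 65 per unit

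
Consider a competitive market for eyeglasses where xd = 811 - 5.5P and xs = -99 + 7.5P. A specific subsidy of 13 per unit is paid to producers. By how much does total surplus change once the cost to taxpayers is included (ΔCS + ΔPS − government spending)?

Net change in total surplus = -268.125

Pre-subsidy: 811 - 5.5P = -99 + 7.5P gives P* = 70, x* = 426.
With the subsidy, sellers receive Ps = Pb + 13 for each unit, where Pb is the price buyers pay.
Supply in terms of Pb becomes xs = -99 + 7.5(Pb + 13) = -1.5 + 7.5Pb. Setting this equal to demand: 811 - 5.5Pb = -1.5 + 7.5Pb, so Pb = 62.5.
Sellers receive Ps = 62.5 + 13 = 75.5; x' = 811 − 5.5·62.5 = 467.25.
ΔCS = ½(426 + 467.25)(70 − 62.5) = 3349.6875; ΔPS = ½(426 + 467.25)(75.5 − 70) = 2456.4375.
Government spending = 13 × 467.25 = 6074.25.
Net change = 3349.6875 + 2456.4375 − 6074.25 = -268.125. The loss equals the DWL triangle ½·13·41.25.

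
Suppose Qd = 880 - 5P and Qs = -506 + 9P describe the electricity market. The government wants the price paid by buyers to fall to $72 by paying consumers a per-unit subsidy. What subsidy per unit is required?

Required subsidy s = $42 per unit

At a buyer price of 72, quantity demanded is 880 − 5·72 = 520.
Sellers supply 520 only when they receive Ps with -506 + 9·Ps = 520, i.e. Ps = 114.
s = Ps − Pb = 114 − 72 = 42.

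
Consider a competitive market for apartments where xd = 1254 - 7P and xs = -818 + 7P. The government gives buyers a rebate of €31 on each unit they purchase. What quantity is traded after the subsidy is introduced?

x' = 326.5

Pre-subsidy: 1254 - 7P = -818 + 7P gives P* = 148, x* = 218.
With the rebate, buyers effectively pay Pb = Ps − 31, where Ps is the price sellers receive.
Demand in terms of Ps becomes xd = 1254 − 7(Ps − 31) = 1471 - 7Ps. Setting this equal to supply: 1471 - 7Ps = -818 + 7Ps, so Ps = 163.5.
Buyers pay Pb = 163.5 − 31 = 132.5; x' = -818 + 7·163.5 = 326.5.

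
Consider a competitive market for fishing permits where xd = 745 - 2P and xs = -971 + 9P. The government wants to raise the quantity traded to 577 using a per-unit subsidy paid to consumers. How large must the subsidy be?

At x = 577, invert demand for the buyer price: Pb = (745 − 577)/2 = 84; invert supply for the seller price: Ps = (577 − (-971))/9 = 172.
The subsidy must fill the gap: s = Ps − Pb = 172 − 84 = 88.

Required subsidy s = 88 per unit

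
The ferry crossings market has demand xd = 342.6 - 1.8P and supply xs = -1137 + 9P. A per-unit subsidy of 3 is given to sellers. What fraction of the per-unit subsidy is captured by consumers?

Consumer share = 5/6

Pre-subsidy: 342.6 - 1.8P = -1137 + 9P gives P* = 137, x* = 96.
With the subsidy, sellers receive Ps = Pb + 3 for each unit, where Pb is the price buyers pay.
Supply in terms of Pb becomes xs = -1137 + 9(Pb + 3) = -1110 + 9Pb. Setting this equal to demand: 342.6 - 1.8Pb = -1110 + 9Pb, so Pb = 134.5.
Sellers receive Ps = 134.5 + 3 = 137.5; x' = 342.6 − 1.8·134.5 = 100.5.
Buyers' price falls by P* − Pb = 137 − 134.5 = 2.5; sellers' price rises by Ps − P* = 137.5 − 137 = 0.5.
So consumers capture 2.5/3 = 5/6 of each unit of subsidy.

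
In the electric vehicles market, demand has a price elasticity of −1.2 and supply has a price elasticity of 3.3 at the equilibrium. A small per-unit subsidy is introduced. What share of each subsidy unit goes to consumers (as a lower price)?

For a small subsidy around the equilibrium, the benefit split depends on the relative slopes, which at a point are proportional to the elasticities.
Buyer share = εs/(εs + |εd|) = 3.3/(3.3 + 1.2) = 11/15; seller share = |εd|/(εs + |εd|) = 4/15.

Consumer share = 11/15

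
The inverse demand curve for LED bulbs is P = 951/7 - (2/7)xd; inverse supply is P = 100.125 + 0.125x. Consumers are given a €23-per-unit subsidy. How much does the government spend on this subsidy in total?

Pre-subsidy: 951/7 - (2/7)x = 100.125 + 0.125x gives x* = 87 and P* = 111.
With the rebate, buyers effectively pay Pb = Ps − 23, where Ps is the price sellers receive.
On the curves, Pb = 951/7 - (2/7)x and Ps = 100.125 + 0.125x; the wedge Ps − Pb = 23 gives 100.125 + 0.125x − (951/7 - (2/7)x) = 23, so x' = 143.
Then Pb = 951/7 − (2/7)·143 = 95 and Ps = 100.125 + 0.125·143 = 118.
Government outlay = subsidy × quantity = 23 × 143 = 3289.

Government cost = €3289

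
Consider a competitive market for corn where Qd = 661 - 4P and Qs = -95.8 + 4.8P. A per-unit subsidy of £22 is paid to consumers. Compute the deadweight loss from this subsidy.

Pre-subsidy: 661 - 4P = -95.8 + 4.8P gives P* = 86, Q* = 317.
With the rebate, buyers effectively pay Pb = Ps − 22, where Ps is the price sellers receive.
Demand in terms of Ps becomes Qd = 661 − 4(Ps − 22) = 749 - 4Ps. Setting this equal to supply: 749 - 4Ps = -95.8 + 4.8Ps, so Ps = 96.
Buyers pay Pb = 96 − 22 = 74; Q' = -95.8 + 4.8·96 = 365.
The subsidy expands output by 365 − 317 = 48 past the efficient level; on those units the gap between marginal cost and willingness to pay runs from 0 up to 22.
DWL = ½ × 22 × 48 = 528.

Deadweight loss = £528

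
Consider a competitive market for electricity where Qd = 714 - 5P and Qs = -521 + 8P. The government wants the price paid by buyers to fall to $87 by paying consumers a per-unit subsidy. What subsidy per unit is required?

At a buyer price of 87, quantity demanded is 714 − 5·87 = 279.
Sellers supply 279 only when they receive Ps with -521 + 8·Ps = 279, i.e. Ps = 100.
s = Ps − Pb = 100 − 87 = 13.

Required subsidy s = $13 per unit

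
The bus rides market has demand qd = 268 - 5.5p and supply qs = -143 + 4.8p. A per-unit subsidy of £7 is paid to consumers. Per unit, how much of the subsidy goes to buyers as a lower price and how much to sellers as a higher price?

Pre-subsidy: 268 - 5.5p = -143 + 4.8p gives p* = 4110/103, q* = 4999/103.
With the rebate, buyers effectively pay pb = ps − 7, where ps is the price sellers receive.
Demand in terms of ps becomes qd = 268 − 5.5(ps − 7) = 306.5 - 5.5ps. Setting this equal to supply: 306.5 - 5.5ps = -143 + 4.8ps, so ps = 4495/103.
Buyers pay pb = 4495/103 − 7 = 3774/103; q' = -143 + 4.8·(4495/103) = 6847/103.
Buyers' price falls by p* − pb = 4110/103 − 3774/103 = 336/103; sellers' price rises by ps − p* = 4495/103 − 4110/103 = 385/103.

Buyers gain 336/103 per unit; sellers gain 385/103 per unit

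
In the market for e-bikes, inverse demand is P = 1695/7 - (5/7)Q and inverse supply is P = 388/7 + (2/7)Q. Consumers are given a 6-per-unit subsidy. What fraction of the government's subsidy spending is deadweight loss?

DWL / government spending = 21/1349

Pre-subsidy: 1695/7 - (5/7)Q = 388/7 + (2/7)Q gives Q* = 1307/7 and P* = 5330/49.
With the rebate, buyers effectively pay Pb = Ps − 6, where Ps is the price sellers receive.
On the curves, Pb = 1695/7 - (5/7)Q and Ps = 388/7 + (2/7)Q; the wedge Ps − Pb = 6 gives 388/7 + (2/7)Q − (1695/7 - (5/7)Q) = 6, so Q' = 1349/7.
Then Pb = 1695/7 − (5/7)·(1349/7) = 5120/49 and Ps = 388/7 + (2/7)·(1349/7) = 5414/49.
ΔCS = ½(1307/7 + 1349/7)(5330/49 − 5120/49) = 39840/49; ΔPS = ½(1307/7 + 1349/7)(5414/49 − 5330/49) = 15936/49.
Government spending = 6 × 1349/7 = 8094/7.
DWL = ½ × 6 × (1349/7 − 1307/7) = 18; fraction = 18 / (8094/7) = 21/1349.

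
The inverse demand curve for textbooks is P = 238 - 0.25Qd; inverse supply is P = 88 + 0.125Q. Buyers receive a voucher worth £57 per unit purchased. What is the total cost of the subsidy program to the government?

Government cost = £31464

Pre-subsidy: 238 - 0.25Q = 88 + 0.125Q gives Q* = 400 and P* = 138.
With the rebate, buyers effectively pay Pb = Ps − 57, where Ps is the price sellers receive.
On the curves, Pb = 238 - 0.25Q and Ps = 88 + 0.125Q; the wedge Ps − Pb = 57 gives 88 + 0.125Q − (238 - 0.25Q) = 57, so Q' = 552.
Then Pb = 238 − 0.25·552 = 100 and Ps = 88 + 0.125·552 = 157.
Government outlay = subsidy × quantity = 57 × 552 = 31464.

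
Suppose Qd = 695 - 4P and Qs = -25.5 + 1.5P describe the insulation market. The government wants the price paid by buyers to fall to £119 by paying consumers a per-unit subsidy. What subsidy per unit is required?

At a buyer price of 119, quantity demanded is 695 − 4·119 = 219.
Sellers supply 219 only when they receive Ps with -25.5 + 1.5·Ps = 219, i.e. Ps = 163.
s = Ps − Pb = 163 − 119 = 44.

Required subsidy s = £44 per unit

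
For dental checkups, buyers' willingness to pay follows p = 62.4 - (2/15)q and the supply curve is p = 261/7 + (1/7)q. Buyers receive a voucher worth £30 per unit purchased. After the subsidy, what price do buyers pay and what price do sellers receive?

Pre-subsidy: 62.4 - (2/15)q = 261/7 + (1/7)q gives q* = 2637/29 and p* = 1458/29.
With the rebate, buyers effectively pay pb = ps − 30, where ps is the price sellers receive.
On the curves, pb = 62.4 - (2/15)q and ps = 261/7 + (1/7)q; the wedge ps − pb = 30 gives 261/7 + (1/7)q − (62.4 - (2/15)q) = 30, so q' = 5787/29.
Then pb = 62.4 − (2/15)·(5787/29) = 1038/29 and ps = 261/7 + (1/7)·(5787/29) = 1908/29.

Buyers pay 1038/29; sellers receive 1908/29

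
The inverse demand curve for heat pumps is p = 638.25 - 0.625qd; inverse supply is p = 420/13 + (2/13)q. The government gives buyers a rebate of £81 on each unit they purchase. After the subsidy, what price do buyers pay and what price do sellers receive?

Buyers pay £87; sellers receive £168

Pre-subsidy: 638.25 - 0.625q = 420/13 + (2/13)q gives q* = 778 and p* = 152.
With the rebate, buyers effectively pay pb = ps − 81, where ps is the price sellers receive.
On the curves, pb = 638.25 - 0.625q and ps = 420/13 + (2/13)q; the wedge ps − pb = 81 gives 420/13 + (2/13)q − (638.25 - 0.625q) = 81, so q' = 882.
Then pb = 638.25 − 0.625·882 = 87 and ps = 420/13 + (2/13)·882 = 168.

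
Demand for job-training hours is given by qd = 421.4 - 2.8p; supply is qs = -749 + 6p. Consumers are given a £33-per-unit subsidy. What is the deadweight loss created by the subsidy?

Deadweight loss = £1039.5

Pre-subsidy: 421.4 - 2.8p = -749 + 6p gives p* = 133, q* = 49.
With the rebate, buyers effectively pay pb = ps − 33, where ps is the price sellers receive.
Demand in terms of ps becomes qd = 421.4 − 2.8(ps − 33) = 513.8 - 2.8ps. Setting this equal to supply: 513.8 - 2.8ps = -749 + 6ps, so ps = 143.5.
Buyers pay pb = 143.5 − 33 = 110.5; q' = -749 + 6·143.5 = 112.
The subsidy expands output by 112 − 49 = 63 past the efficient level; on those units the gap between marginal cost and willingness to pay runs from 0 up to 33.
DWL = ½ × 33 × 63 = 1039.5.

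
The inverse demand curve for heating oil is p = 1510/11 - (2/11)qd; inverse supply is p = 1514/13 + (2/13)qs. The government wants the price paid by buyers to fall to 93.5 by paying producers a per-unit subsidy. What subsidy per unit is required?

At a buyer price of 93.5, quantity demanded is 755 − 5.5·93.5 = 240.75.
Sellers supply 240.75 only when they receive ps = 1514/13 + (2/13)·240.75 = 153.5.
s = ps − pb = 153.5 − 93.5 = 60.

Required subsidy s = 60 per unit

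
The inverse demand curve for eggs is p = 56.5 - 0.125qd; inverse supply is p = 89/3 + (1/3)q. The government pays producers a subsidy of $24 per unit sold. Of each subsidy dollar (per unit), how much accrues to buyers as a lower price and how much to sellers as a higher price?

Buyers gain 72/11 per unit; sellers gain 192/11 per unit

Pre-subsidy: 56.5 - 0.125q = 89/3 + (1/3)q gives q* = 644/11 and p* = 541/11.
With the subsidy, sellers receive ps = pb + 24 for each unit, where pb is the price buyers pay.
On the curves, pb = 56.5 - 0.125q and ps = 89/3 + (1/3)q; the wedge ps − pb = 24 gives 89/3 + (1/3)q − (56.5 - 0.125q) = 24, so q' = 1220/11.
Then pb = 56.5 − 0.125·(1220/11) = 469/11 and ps = 89/3 + (1/3)·(1220/11) = 733/11.
Buyers' price falls by p* − pb = 541/11 − 469/11 = 72/11; sellers' price rises by ps − p* = 733/11 − 541/11 = 192/11.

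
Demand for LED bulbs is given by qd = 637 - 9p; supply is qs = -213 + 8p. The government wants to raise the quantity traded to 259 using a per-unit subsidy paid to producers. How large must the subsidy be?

At q = 259, invert demand for the buyer price: pb = (637 − 259)/9 = 42; invert supply for the seller price: ps = (259 − (-213))/8 = 59.
The subsidy must fill the gap: s = ps − pb = 59 − 42 = 17.

Required subsidy s = 17 per unit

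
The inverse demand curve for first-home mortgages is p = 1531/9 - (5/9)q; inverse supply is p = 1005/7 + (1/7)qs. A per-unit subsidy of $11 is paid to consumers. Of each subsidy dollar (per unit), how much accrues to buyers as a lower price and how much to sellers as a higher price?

Pre-subsidy: 1531/9 - (5/9)q = 1005/7 + (1/7)q gives q* = 38 and p* = 149.
With the rebate, buyers effectively pay pb = ps − 11, where ps is the price sellers receive.
On the curves, pb = 1531/9 - (5/9)q and ps = 1005/7 + (1/7)q; the wedge ps − pb = 11 gives 1005/7 + (1/7)q − (1531/9 - (5/9)q) = 11, so q' = 53.75.
Then pb = 1531/9 − (5/9)·53.75 = 140.25 and ps = 1005/7 + (1/7)·53.75 = 151.25.
Buyers' price falls by p* − pb = 149 − 140.25 = 8.75; sellers' price rises by ps − p* = 151.25 − 149 = 2.25.

Buyers gain $8.75 per unit; sellers gain $2.25 per unit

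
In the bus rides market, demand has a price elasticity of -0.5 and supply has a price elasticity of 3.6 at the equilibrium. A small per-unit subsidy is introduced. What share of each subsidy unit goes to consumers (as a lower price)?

For a small subsidy around the equilibrium, the benefit split depends on the relative slopes, which at a point are proportional to the elasticities.
Buyer share = εs/(εs + |εd|) = 3.6/(3.6 + 0.5) = 36/41; seller share = |εd|/(εs + |εd|) = 5/41.

Consumer share = 36/41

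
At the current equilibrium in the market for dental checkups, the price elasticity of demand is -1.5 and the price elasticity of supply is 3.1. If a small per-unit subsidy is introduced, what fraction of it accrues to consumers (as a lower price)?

For a small subsidy around the equilibrium, the benefit split depends on the relative slopes, which at a point are proportional to the elasticities.
Buyer share = εs/(εs + |εd|) = 3.1/(3.1 + 1.5) = 31/46; seller share = |εd|/(εs + |εd|) = 15/46.

Consumer share = 31/46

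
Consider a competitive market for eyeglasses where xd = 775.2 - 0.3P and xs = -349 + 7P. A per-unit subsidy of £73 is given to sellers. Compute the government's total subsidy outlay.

Pre-subsidy: 775.2 - 0.3P = -349 + 7P gives P* = 154, x* = 729.
With the subsidy, sellers receive Ps = Pb + 73 for each unit, where Pb is the price buyers pay.
Supply in terms of Pb becomes xs = -349 + 7(Pb + 73) = 162 + 7Pb. Setting this equal to demand: 775.2 - 0.3Pb = 162 + 7Pb, so Pb = 84.
Sellers receive Ps = 84 + 73 = 157; x' = 775.2 − 0.3·84 = 750.
Government outlay = subsidy × quantity = 73 × 750 = 54750.

Government cost = £54750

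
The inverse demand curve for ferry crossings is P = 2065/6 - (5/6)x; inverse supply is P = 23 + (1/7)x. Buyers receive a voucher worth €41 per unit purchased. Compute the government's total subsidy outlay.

Government cost = €15211

Pre-subsidy: 2065/6 - (5/6)x = 23 + (1/7)x gives x* = 329 and P* = 70.
With the rebate, buyers effectively pay Pb = Ps − 41, where Ps is the price sellers receive.
On the curves, Pb = 2065/6 - (5/6)x and Ps = 23 + (1/7)x; the wedge Ps − Pb = 41 gives 23 + (1/7)x − (2065/6 - (5/6)x) = 41, so x' = 371.
Then Pb = 2065/6 − (5/6)·371 = 35 and Ps = 23 + (1/7)·371 = 76.
Government outlay = subsidy × quantity = 41 × 371 = 15211.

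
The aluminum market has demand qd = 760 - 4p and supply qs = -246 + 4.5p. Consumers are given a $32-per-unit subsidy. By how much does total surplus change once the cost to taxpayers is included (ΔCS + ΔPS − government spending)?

Net change in total surplus = -18432/17

Pre-subsidy: 760 - 4p = -246 + 4.5p gives p* = 2012/17, q* = 4872/17.
With the rebate, buyers effectively pay pb = ps − 32, where ps is the price sellers receive.
Demand in terms of ps becomes qd = 760 − 4(ps − 32) = 888 - 4ps. Setting this equal to supply: 888 - 4ps = -246 + 4.5ps, so ps = 2268/17.
Buyers pay pb = 2268/17 − 32 = 1724/17; q' = -246 + 4.5·(2268/17) = 6024/17.
ΔCS = ½(4872/17 + 6024/17)(2012/17 − 1724/17) = 1569024/289; ΔPS = ½(4872/17 + 6024/17)(2268/17 − 2012/17) = 1394688/289.
Government spending = 32 × 6024/17 = 192768/17.
Net change = 1569024/289 + 1394688/289 − 192768/17 = -18432/17. The loss equals the DWL triangle ½·32·1152/17.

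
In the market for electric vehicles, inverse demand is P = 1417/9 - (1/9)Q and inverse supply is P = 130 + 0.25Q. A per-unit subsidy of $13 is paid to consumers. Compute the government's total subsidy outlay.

Government cost = $1456

Pre-subsidy: 1417/9 - (1/9)Q = 130 + 0.25Q gives Q* = 76 and P* = 149.
With the rebate, buyers effectively pay Pb = Ps − 13, where Ps is the price sellers receive.
On the curves, Pb = 1417/9 - (1/9)Q and Ps = 130 + 0.25Q; the wedge Ps − Pb = 13 gives 130 + 0.25Q − (1417/9 - (1/9)Q) = 13, so Q' = 112.
Then Pb = 1417/9 − (1/9)·112 = 145 and Ps = 130 + 0.25·112 = 158.
Government outlay = subsidy × quantity = 13 × 112 = 1456.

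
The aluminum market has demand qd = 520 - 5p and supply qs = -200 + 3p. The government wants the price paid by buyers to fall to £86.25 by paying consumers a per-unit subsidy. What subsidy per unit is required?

At a buyer price of 86.25, quantity demanded is 520 − 5·86.25 = 88.75.
Sellers supply 88.75 only when they receive ps with -200 + 3·ps = 88.75, i.e. ps = 96.25.
s = ps − pb = 96.25 − 86.25 = 10.

Required subsidy s = £10 per unit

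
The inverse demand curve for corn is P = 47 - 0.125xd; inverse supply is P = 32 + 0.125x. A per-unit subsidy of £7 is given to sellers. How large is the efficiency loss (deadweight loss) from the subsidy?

Deadweight loss = £98

Pre-subsidy: 47 - 0.125x = 32 + 0.125x gives x* = 60 and P* = 39.5.
With the subsidy, sellers receive Ps = Pb + 7 for each unit, where Pb is the price buyers pay.
On the curves, Pb = 47 - 0.125x and Ps = 32 + 0.125x; the wedge Ps − Pb = 7 gives 32 + 0.125x − (47 - 0.125x) = 7, so x' = 88.
Then Pb = 47 − 0.125·88 = 36 and Ps = 32 + 0.125·88 = 43.
The subsidy expands output by 88 − 60 = 28 past the efficient level; on those units the gap between marginal cost and willingness to pay runs from 0 up to 7.
DWL = ½ × 7 × 28 = 98.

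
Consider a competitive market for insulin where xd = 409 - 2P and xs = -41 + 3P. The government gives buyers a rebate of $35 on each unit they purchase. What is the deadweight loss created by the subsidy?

Pre-subsidy: 409 - 2P = -41 + 3P gives P* = 90, x* = 229.
With the rebate, buyers effectively pay Pb = Ps − 35, where Ps is the price sellers receive.
Demand in terms of Ps becomes xd = 409 − 2(Ps − 35) = 479 - 2Ps. Setting this equal to supply: 479 - 2Ps = -41 + 3Ps, so Ps = 104.
Buyers pay Pb = 104 − 35 = 69; x' = -41 + 3·104 = 271.
The subsidy expands output by 271 − 229 = 42 past the efficient level; on those units the gap between marginal cost and willingness to pay runs from 0 up to 35.
DWL = ½ × 35 × 42 = 735.

Deadweight loss = $735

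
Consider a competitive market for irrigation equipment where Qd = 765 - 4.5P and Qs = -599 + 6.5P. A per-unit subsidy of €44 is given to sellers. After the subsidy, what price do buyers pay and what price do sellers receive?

Pre-subsidy: 765 - 4.5P = -599 + 6.5P gives P* = 124, Q* = 207.
With the subsidy, sellers receive Ps = Pb + 44 for each unit, where Pb is the price buyers pay.
Supply in terms of Pb becomes Qs = -599 + 6.5(Pb + 44) = -313 + 6.5Pb. Setting this equal to demand: 765 - 4.5Pb = -313 + 6.5Pb, so Pb = 98.
Sellers receive Ps = 98 + 44 = 142; Q' = 765 − 4.5·98 = 324.

Buyers pay €98; sellers receive €142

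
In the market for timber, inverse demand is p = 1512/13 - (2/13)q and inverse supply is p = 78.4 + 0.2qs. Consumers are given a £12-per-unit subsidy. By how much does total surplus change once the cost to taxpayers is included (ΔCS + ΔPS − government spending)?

Pre-subsidy: 1512/13 - (2/13)q = 78.4 + 0.2q gives q* = 2464/23 and p* = 2296/23.
With the rebate, buyers effectively pay pb = ps − 12, where ps is the price sellers receive.
On the curves, pb = 1512/13 - (2/13)q and ps = 78.4 + 0.2q; the wedge ps − pb = 12 gives 78.4 + 0.2q − (1512/13 - (2/13)q) = 12, so q' = 3244/23.
Then pb = 1512/13 − (2/13)·(3244/23) = 2176/23 and ps = 78.4 + 0.2·(3244/23) = 2452/23.
ΔCS = ½(2464/23 + 3244/23)(2296/23 − 2176/23) = 342480/529; ΔPS = ½(2464/23 + 3244/23)(2452/23 − 2296/23) = 445224/529.
Government spending = 12 × 3244/23 = 38928/23.
Net change = 342480/529 + 445224/529 − 38928/23 = -4680/23. The loss equals the DWL triangle ½·12·780/23.

Net change in total surplus = -4680/23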